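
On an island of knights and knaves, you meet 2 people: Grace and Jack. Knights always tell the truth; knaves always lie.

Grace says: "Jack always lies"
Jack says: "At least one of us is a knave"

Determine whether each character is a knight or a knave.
Grace is a knave.
Jack is a knight.

Verification:
- Grace (knave) says "Jack always lies" - this is FALSE (a lie) because Jack is a knight.
- Jack (knight) says "At least one of us is a knave" - this is TRUE because Grace is a knave.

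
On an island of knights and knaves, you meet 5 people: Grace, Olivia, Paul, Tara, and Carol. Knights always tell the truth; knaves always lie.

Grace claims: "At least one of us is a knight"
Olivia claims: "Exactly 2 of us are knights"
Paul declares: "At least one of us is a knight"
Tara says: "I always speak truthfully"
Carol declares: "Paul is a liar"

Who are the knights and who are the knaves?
Grace is a knight.
Olivia is a knave.
Paul is a knight.
Tara is a knight.
Carol is a knave.

Verification:
- Grace (knight) says "At least one of us is a knight" - this is TRUE because Grace, Paul, and Tara are knights.
- Olivia (knave) says "Exactly 2 of us are knights" - this is FALSE (a lie) because there are 3 knights.
- Paul (knight) says "At least one of us is a knight" - this is TRUE because Grace, Paul, and Tara are knights.
- Tara (knight) says "I always speak truthfully" - this is TRUE because Tara is a knight.
- Carol (knave) says "Paul is a liar" - this is FALSE (a lie) because Paul is a knight.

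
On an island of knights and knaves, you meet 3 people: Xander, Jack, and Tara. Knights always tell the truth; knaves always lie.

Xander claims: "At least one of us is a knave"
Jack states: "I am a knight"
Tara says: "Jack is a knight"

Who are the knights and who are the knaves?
Xander is a knight.
Jack is a knave.
Tara is a knave.

Verification:
- Xander (knight) says "At least one of us is a knave" - this is TRUE because Jack and Tara are knaves.
- Jack (knave) says "I am a knight" - this is FALSE (a lie) because Jack is a knave.
- Tara (knave) says "Jack is a knight" - this is FALSE (a lie) because Jack is a knave.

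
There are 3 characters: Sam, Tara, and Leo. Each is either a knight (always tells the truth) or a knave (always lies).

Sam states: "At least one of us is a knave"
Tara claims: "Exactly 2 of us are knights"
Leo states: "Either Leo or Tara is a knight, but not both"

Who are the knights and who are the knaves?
Sam is a knight.
Tara is a knave.
Leo is a knave.

Verification:
- Sam (knight) says "At least one of us is a knave" - this is TRUE because Tara and Leo are knaves.
- Tara (knave) says "Exactly 2 of us are knights" - this is FALSE (a lie) because there are 1 knights.
- Leo (knave) says "Either Leo or Tara is a knight, but not both" - this is FALSE (a lie) because Leo is a knave and Tara is a knave.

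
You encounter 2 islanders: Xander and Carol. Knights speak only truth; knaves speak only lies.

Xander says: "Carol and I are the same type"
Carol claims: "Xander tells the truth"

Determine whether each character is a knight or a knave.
Xander is a knight.
Carol is a knight.

Verification:
- Xander (knight) says "Carol and I are the same type" - this is TRUE because Xander is a knight and Carol is a knight.
- Carol (knight) says "Xander tells the truth" - this is TRUE because Xander is a knight.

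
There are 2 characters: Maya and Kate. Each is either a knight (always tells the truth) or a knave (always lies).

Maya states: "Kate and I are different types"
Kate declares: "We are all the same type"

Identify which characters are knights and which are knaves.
Maya is a knight.
Kate is a knave.

Verification:
- Maya (knight) says "Kate and I are different types" - this is TRUE because Maya is a knight and Kate is a knave.
- Kate (knave) says "We are all the same type" - this is FALSE (a lie) because Maya is a knight and Kate is a knave.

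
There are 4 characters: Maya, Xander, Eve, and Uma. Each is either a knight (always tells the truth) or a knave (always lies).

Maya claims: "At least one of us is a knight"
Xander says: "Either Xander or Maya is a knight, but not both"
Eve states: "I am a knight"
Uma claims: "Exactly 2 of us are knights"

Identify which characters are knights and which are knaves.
Maya is a knave.
Xander is a knave.
Eve is a knave.
Uma is a knave.

Verification:
- Maya (knave) says "At least one of us is a knight" - this is FALSE (a lie) because no one is a knight.
- Xander (knave) says "Either Xander or Maya is a knight, but not both" - this is FALSE (a lie) because Xander is a knave and Maya is a knave.
- Eve (knave) says "I am a knight" - this is FALSE (a lie) because Eve is a knave.
- Uma (knave) says "Exactly 2 of us are knights" - this is FALSE (a lie) because there are 0 knights.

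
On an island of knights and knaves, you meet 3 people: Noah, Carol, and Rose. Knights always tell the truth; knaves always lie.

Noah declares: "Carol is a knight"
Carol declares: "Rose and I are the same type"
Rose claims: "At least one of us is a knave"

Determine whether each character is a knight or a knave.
Noah is a knave.
Carol is a knave.
Rose is a knight.

Verification:
- Noah (knave) says "Carol is a knight" - this is FALSE (a lie) because Carol is a knave.
- Carol (knave) says "Rose and I are the same type" - this is FALSE (a lie) because Carol is a knave and Rose is a knight.
- Rose (knight) says "At least one of us is a knave" - this is TRUE because Noah and Carol are knaves.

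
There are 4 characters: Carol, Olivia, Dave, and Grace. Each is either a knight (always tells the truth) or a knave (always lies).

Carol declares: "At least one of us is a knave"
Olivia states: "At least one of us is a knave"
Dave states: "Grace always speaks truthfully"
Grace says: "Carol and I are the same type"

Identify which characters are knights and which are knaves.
Carol is a knight.
Olivia is a knight.
Dave is a knave.
Grace is a knave.

Verification:
- Carol (knight) says "At least one of us is a knave" - this is TRUE because Dave and Grace are knaves.
- Olivia (knight) says "At least one of us is a knave" - this is TRUE because Dave and Grace are knaves.
- Dave (knave) says "Grace always speaks truthfully" - this is FALSE (a lie) because Grace is a knave.
- Grace (knave) says "Carol and I are the same type" - this is FALSE (a lie) because Grace is a knave and Carol is a knight.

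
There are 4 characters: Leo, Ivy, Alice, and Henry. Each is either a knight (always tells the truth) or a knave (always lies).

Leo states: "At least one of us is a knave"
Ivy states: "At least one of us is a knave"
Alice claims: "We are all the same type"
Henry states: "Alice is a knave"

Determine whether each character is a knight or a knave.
Leo is a knight.
Ivy is a knight.
Alice is a knave.
Henry is a knight.

Verification:
- Leo (knight) says "At least one of us is a knave" - this is TRUE because Alice is a knave.
- Ivy (knight) says "At least one of us is a knave" - this is TRUE because Alice is a knave.
- Alice (knave) says "We are all the same type" - this is FALSE (a lie) because Leo, Ivy, and Henry are knights and Alice is a knave.
- Henry (knight) says "Alice is a knave" - this is TRUE because Alice is a knave.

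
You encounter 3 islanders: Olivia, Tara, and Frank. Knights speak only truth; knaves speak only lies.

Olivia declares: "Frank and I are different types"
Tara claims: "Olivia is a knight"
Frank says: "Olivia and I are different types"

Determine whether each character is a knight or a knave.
Olivia is a knave.
Tara is a knave.
Frank is a knave.

Verification:
- Olivia (knave) says "Frank and I are different types" - this is FALSE (a lie) because Olivia is a knave and Frank is a knave.
- Tara (knave) says "Olivia is a knight" - this is FALSE (a lie) because Olivia is a knave.
- Frank (knave) says "Olivia and I are different types" - this is FALSE (a lie) because Frank is a knave and Olivia is a knave.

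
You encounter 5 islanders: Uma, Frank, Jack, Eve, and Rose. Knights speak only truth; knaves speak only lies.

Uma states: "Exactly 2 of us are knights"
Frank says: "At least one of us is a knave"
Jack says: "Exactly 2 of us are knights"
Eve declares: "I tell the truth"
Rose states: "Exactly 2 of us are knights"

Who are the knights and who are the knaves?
Uma is a knave.
Frank is a knight.
Jack is a knave.
Eve is a knave.
Rose is a knave.

Verification:
- Uma (knave) says "Exactly 2 of us are knights" - this is FALSE (a lie) because there are 1 knights.
- Frank (knight) says "At least one of us is a knave" - this is TRUE because Uma, Jack, Eve, and Rose are knaves.
- Jack (knave) says "Exactly 2 of us are knights" - this is FALSE (a lie) because there are 1 knights.
- Eve (knave) says "I tell the truth" - this is FALSE (a lie) because Eve is a knave.
- Rose (knave) says "Exactly 2 of us are knights" - this is FALSE (a lie) because there are 1 knights.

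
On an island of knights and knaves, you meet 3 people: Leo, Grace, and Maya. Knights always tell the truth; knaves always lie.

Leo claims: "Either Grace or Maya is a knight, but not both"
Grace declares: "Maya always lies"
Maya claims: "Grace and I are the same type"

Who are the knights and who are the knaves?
Leo is a knight.
Grace is a knight.
Maya is a knave.

Verification:
- Leo (knight) says "Either Grace or Maya is a knight, but not both" - this is TRUE because Grace is a knight and Maya is a knave.
- Grace (knight) says "Maya always lies" - this is TRUE because Maya is a knave.
- Maya (knave) says "Grace and I are the same type" - this is FALSE (a lie) because Maya is a knave and Grace is a knight.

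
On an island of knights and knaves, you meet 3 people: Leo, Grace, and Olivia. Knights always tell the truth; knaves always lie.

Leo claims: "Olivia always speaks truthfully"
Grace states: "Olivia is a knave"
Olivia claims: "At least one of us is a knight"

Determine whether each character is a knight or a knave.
Leo is a knight.
Grace is a knave.
Olivia is a knight.

Verification:
- Leo (knight) says "Olivia always speaks truthfully" - this is TRUE because Olivia is a knight.
- Grace (knave) says "Olivia is a knave" - this is FALSE (a lie) because Olivia is a knight.
- Olivia (knight) says "At least one of us is a knight" - this is TRUE because Leo and Olivia are knights.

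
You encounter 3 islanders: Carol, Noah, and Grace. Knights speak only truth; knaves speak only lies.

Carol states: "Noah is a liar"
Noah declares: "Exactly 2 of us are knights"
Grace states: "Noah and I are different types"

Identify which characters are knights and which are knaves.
Carol is a knight.
Noah is a knave.
Grace is a knave.

Verification:
- Carol (knight) says "Noah is a liar" - this is TRUE because Noah is a knave.
- Noah (knave) says "Exactly 2 of us are knights" - this is FALSE (a lie) because there are 1 knights.
- Grace (knave) says "Noah and I are different types" - this is FALSE (a lie) because Grace is a knave and Noah is a knave.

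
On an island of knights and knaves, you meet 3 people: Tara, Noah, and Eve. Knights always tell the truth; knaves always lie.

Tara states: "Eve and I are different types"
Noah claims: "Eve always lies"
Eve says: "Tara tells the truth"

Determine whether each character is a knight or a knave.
Tara is a knave.
Noah is a knight.
Eve is a knave.

Verification:
- Tara (knave) says "Eve and I are different types" - this is FALSE (a lie) because Tara is a knave and Eve is a knave.
- Noah (knight) says "Eve always lies" - this is TRUE because Eve is a knave.
- Eve (knave) says "Tara tells the truth" - this is FALSE (a lie) because Tara is a knave.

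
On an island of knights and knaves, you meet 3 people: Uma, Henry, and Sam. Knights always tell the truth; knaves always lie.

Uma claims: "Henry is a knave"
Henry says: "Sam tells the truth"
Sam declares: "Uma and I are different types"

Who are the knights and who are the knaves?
Uma is a knave.
Henry is a knight.
Sam is a knight.

Verification:
- Uma (knave) says "Henry is a knave" - this is FALSE (a lie) because Henry is a knight.
- Henry (knight) says "Sam tells the truth" - this is TRUE because Sam is a knight.
- Sam (knight) says "Uma and I are different types" - this is TRUE because Sam is a knight and Uma is a knave.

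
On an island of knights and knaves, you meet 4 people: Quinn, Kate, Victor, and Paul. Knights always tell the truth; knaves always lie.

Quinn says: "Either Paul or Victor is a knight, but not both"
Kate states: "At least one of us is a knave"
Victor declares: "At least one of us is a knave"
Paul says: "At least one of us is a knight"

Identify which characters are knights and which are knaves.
Quinn is a knave.
Kate is a knight.
Victor is a knight.
Paul is a knight.

Verification:
- Quinn (knave) says "Either Paul or Victor is a knight, but not both" - this is FALSE (a lie) because Paul is a knight and Victor is a knight.
- Kate (knight) says "At least one of us is a knave" - this is TRUE because Quinn is a knave.
- Victor (knight) says "At least one of us is a knave" - this is TRUE because Quinn is a knave.
- Paul (knight) says "At least one of us is a knight" - this is TRUE because Kate, Victor, and Paul are knights.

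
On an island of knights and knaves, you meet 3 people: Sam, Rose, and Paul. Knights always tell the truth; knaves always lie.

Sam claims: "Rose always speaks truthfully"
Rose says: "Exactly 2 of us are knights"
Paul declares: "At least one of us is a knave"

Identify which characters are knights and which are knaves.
Sam is a knave.
Rose is a knave.
Paul is a knight.

Verification:
- Sam (knave) says "Rose always speaks truthfully" - this is FALSE (a lie) because Rose is a knave.
- Rose (knave) says "Exactly 2 of us are knights" - this is FALSE (a lie) because there are 1 knights.
- Paul (knight) says "At least one of us is a knave" - this is TRUE because Sam and Rose are knaves.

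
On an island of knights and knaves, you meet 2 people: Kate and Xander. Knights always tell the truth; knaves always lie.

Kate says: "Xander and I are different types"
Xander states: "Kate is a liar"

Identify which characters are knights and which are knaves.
Kate is a knight.
Xander is a knave.

Verification:
- Kate (knight) says "Xander and I are different types" - this is TRUE because Kate is a knight and Xander is a knave.
- Xander (knave) says "Kate is a liar" - this is FALSE (a lie) because Kate is a knight.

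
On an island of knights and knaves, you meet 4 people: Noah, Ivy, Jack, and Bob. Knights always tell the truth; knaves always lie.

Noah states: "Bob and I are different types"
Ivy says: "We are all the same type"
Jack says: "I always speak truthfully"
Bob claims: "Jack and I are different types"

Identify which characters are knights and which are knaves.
Noah is a knight.
Ivy is a knave.
Jack is a knave.
Bob is a knave.

Verification:
- Noah (knight) says "Bob and I are different types" - this is TRUE because Noah is a knight and Bob is a knave.
- Ivy (knave) says "We are all the same type" - this is FALSE (a lie) because Noah is a knight and Ivy, Jack, and Bob are knaves.
- Jack (knave) says "I always speak truthfully" - this is FALSE (a lie) because Jack is a knave.
- Bob (knave) says "Jack and I are different types" - this is FALSE (a lie) because Bob is a knave and Jack is a knave.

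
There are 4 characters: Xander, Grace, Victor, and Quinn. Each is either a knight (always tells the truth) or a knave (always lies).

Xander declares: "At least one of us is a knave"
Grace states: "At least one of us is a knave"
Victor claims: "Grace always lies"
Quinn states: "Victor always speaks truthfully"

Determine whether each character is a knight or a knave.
Xander is a knight.
Grace is a knight.
Victor is a knave.
Quinn is a knave.

Verification:
- Xander (knight) says "At least one of us is a knave" - this is TRUE because Victor and Quinn are knaves.
- Grace (knight) says "At least one of us is a knave" - this is TRUE because Victor and Quinn are knaves.
- Victor (knave) says "Grace always lies" - this is FALSE (a lie) because Grace is a knight.
- Quinn (knave) says "Victor always speaks truthfully" - this is FALSE (a lie) because Victor is a knave.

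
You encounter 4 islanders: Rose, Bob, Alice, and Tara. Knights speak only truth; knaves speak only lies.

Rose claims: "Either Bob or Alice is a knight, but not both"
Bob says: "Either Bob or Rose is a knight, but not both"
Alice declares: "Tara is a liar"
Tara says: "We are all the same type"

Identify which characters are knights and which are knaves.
Rose is a knave.
Bob is a knight.
Alice is a knight.
Tara is a knave.

Verification:
- Rose (knave) says "Either Bob or Alice is a knight, but not both" - this is FALSE (a lie) because Bob is a knight and Alice is a knight.
- Bob (knight) says "Either Bob or Rose is a knight, but not both" - this is TRUE because Bob is a knight and Rose is a knave.
- Alice (knight) says "Tara is a liar" - this is TRUE because Tara is a knave.
- Tara (knave) says "We are all the same type" - this is FALSE (a lie) because Bob and Alice are knights and Rose and Tara are knaves.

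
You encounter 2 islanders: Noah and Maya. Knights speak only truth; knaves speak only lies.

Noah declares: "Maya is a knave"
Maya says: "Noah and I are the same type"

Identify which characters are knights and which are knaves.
Noah is a knight.
Maya is a knave.

Verification:
- Noah (knight) says "Maya is a knave" - this is TRUE because Maya is a knave.
- Maya (knave) says "Noah and I are the same type" - this is FALSE (a lie) because Maya is a knave and Noah is a knight.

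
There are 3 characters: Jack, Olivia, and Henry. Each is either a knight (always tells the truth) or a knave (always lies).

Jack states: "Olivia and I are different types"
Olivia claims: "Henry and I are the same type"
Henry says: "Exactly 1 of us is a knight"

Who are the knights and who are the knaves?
Jack is a knave.
Olivia is a knave.
Henry is a knight.

Verification:
- Jack (knave) says "Olivia and I are different types" - this is FALSE (a lie) because Jack is a knave and Olivia is a knave.
- Olivia (knave) says "Henry and I are the same type" - this is FALSE (a lie) because Olivia is a knave and Henry is a knight.
- Henry (knight) says "Exactly 1 of us is a knight" - this is TRUE because there are 1 knights.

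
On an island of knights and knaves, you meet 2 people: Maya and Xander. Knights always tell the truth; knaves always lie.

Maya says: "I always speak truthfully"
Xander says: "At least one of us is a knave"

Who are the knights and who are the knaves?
Maya is a knave.
Xander is a knight.

Verification:
- Maya (knave) says "I always speak truthfully" - this is FALSE (a lie) because Maya is a knave.
- Xander (knight) says "At least one of us is a knave" - this is TRUE because Maya is a knave.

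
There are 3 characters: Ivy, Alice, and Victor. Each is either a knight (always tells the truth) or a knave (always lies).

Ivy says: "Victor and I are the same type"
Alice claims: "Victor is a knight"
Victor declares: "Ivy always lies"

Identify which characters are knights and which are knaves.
Ivy is a knave.
Alice is a knight.
Victor is a knight.

Verification:
- Ivy (knave) says "Victor and I are the same type" - this is FALSE (a lie) because Ivy is a knave and Victor is a knight.
- Alice (knight) says "Victor is a knight" - this is TRUE because Victor is a knight.
- Victor (knight) says "Ivy always lies" - this is TRUE because Ivy is a knave.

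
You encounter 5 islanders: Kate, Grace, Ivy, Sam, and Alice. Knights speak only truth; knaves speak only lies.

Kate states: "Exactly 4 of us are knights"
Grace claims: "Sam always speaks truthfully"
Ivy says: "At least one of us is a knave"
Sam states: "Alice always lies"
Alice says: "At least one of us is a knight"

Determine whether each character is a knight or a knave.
Kate is a knave.
Grace is a knave.
Ivy is a knight.
Sam is a knave.
Alice is a knight.

Verification:
- Kate (knave) says "Exactly 4 of us are knights" - this is FALSE (a lie) because there are 2 knights.
- Grace (knave) says "Sam always speaks truthfully" - this is FALSE (a lie) because Sam is a knave.
- Ivy (knight) says "At least one of us is a knave" - this is TRUE because Kate, Grace, and Sam are knaves.
- Sam (knave) says "Alice always lies" - this is FALSE (a lie) because Alice is a knight.
- Alice (knight) says "At least one of us is a knight" - this is TRUE because Ivy and Alice are knights.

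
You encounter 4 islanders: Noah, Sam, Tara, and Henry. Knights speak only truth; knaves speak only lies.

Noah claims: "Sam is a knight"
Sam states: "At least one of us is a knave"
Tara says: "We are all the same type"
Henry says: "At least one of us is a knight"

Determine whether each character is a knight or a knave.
Noah is a knight.
Sam is a knight.
Tara is a knave.
Henry is a knight.

Verification:
- Noah (knight) says "Sam is a knight" - this is TRUE because Sam is a knight.
- Sam (knight) says "At least one of us is a knave" - this is TRUE because Tara is a knave.
- Tara (knave) says "We are all the same type" - this is FALSE (a lie) because Noah, Sam, and Henry are knights and Tara is a knave.
- Henry (knight) says "At least one of us is a knight" - this is TRUE because Noah, Sam, and Henry are knights.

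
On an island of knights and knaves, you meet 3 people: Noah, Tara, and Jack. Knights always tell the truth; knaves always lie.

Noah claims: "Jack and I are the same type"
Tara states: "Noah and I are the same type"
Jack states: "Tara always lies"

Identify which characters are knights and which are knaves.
Noah is a knight.
Tara is a knave.
Jack is a knight.

Verification:
- Noah (knight) says "Jack and I are the same type" - this is TRUE because Noah is a knight and Jack is a knight.
- Tara (knave) says "Noah and I are the same type" - this is FALSE (a lie) because Tara is a knave and Noah is a knight.
- Jack (knight) says "Tara always lies" - this is TRUE because Tara is a knave.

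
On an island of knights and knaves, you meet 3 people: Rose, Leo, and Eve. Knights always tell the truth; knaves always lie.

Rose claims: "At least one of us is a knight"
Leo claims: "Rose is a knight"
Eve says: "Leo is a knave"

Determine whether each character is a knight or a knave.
Rose is a knight.
Leo is a knight.
Eve is a knave.

Verification:
- Rose (knight) says "At least one of us is a knight" - this is TRUE because Rose and Leo are knights.
- Leo (knight) says "Rose is a knight" - this is TRUE because Rose is a knight.
- Eve (knave) says "Leo is a knave" - this is FALSE (a lie) because Leo is a knight.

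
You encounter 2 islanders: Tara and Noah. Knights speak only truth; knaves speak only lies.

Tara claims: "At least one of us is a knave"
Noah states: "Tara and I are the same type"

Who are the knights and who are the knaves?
Tara is a knight.
Noah is a knave.

Verification:
- Tara (knight) says "At least one of us is a knave" - this is TRUE because Noah is a knave.
- Noah (knave) says "Tara and I are the same type" - this is FALSE (a lie) because Noah is a knave and Tara is a knight.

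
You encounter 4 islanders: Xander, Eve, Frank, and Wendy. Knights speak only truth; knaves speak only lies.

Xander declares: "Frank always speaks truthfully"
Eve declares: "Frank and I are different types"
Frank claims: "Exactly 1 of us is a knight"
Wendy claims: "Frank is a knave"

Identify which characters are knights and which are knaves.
Xander is a knave.
Eve is a knight.
Frank is a knave.
Wendy is a knight.

Verification:
- Xander (knave) says "Frank always speaks truthfully" - this is FALSE (a lie) because Frank is a knave.
- Eve (knight) says "Frank and I are different types" - this is TRUE because Eve is a knight and Frank is a knave.
- Frank (knave) says "Exactly 1 of us is a knight" - this is FALSE (a lie) because there are 2 knights.
- Wendy (knight) says "Frank is a knave" - this is TRUE because Frank is a knave.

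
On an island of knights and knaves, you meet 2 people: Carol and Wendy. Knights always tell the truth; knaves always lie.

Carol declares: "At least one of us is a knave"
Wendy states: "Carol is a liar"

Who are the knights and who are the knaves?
Carol is a knight.
Wendy is a knave.

Verification:
- Carol (knight) says "At least one of us is a knave" - this is TRUE because Wendy is a knave.
- Wendy (knave) says "Carol is a liar" - this is FALSE (a lie) because Carol is a knight.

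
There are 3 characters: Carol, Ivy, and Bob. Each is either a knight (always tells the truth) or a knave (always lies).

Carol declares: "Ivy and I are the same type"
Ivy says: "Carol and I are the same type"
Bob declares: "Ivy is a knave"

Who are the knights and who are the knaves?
Carol is a knight.
Ivy is a knight.
Bob is a knave.

Verification:
- Carol (knight) says "Ivy and I are the same type" - this is TRUE because Carol is a knight and Ivy is a knight.
- Ivy (knight) says "Carol and I are the same type" - this is TRUE because Ivy is a knight and Carol is a knight.
- Bob (knave) says "Ivy is a knave" - this is FALSE (a lie) because Ivy is a knight.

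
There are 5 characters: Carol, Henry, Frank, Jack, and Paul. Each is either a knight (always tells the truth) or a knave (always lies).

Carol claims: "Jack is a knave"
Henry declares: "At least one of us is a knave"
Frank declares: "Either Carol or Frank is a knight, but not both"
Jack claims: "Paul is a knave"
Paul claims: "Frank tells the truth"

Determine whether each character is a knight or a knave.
Carol is a knave.
Henry is a knight.
Frank is a knave.
Jack is a knight.
Paul is a knave.

Verification:
- Carol (knave) says "Jack is a knave" - this is FALSE (a lie) because Jack is a knight.
- Henry (knight) says "At least one of us is a knave" - this is TRUE because Carol, Frank, and Paul are knaves.
- Frank (knave) says "Either Carol or Frank is a knight, but not both" - this is FALSE (a lie) because Carol is a knave and Frank is a knave.
- Jack (knight) says "Paul is a knave" - this is TRUE because Paul is a knave.
- Paul (knave) says "Frank tells the truth" - this is FALSE (a lie) because Frank is a knave.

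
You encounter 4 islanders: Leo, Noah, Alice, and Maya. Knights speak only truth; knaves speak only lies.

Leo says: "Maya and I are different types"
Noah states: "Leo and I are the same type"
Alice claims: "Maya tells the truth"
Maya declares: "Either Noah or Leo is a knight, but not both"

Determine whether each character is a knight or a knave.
Leo is a knight.
Noah is a knight.
Alice is a knave.
Maya is a knave.

Verification:
- Leo (knight) says "Maya and I are different types" - this is TRUE because Leo is a knight and Maya is a knave.
- Noah (knight) says "Leo and I are the same type" - this is TRUE because Noah is a knight and Leo is a knight.
- Alice (knave) says "Maya tells the truth" - this is FALSE (a lie) because Maya is a knave.
- Maya (knave) says "Either Noah or Leo is a knight, but not both" - this is FALSE (a lie) because Noah is a knight and Leo is a knight.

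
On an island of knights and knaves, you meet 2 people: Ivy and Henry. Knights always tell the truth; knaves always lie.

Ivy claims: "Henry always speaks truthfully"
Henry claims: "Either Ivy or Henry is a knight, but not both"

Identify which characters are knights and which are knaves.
Ivy is a knave.
Henry is a knave.

Verification:
- Ivy (knave) says "Henry always speaks truthfully" - this is FALSE (a lie) because Henry is a knave.
- Henry (knave) says "Either Ivy or Henry is a knight, but not both" - this is FALSE (a lie) because Ivy is a knave and Henry is a knave.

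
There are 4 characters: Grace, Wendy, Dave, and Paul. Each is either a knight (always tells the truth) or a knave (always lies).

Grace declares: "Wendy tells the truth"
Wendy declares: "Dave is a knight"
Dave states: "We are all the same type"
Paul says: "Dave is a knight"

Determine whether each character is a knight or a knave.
Grace is a knight.
Wendy is a knight.
Dave is a knight.
Paul is a knight.

Verification:
- Grace (knight) says "Wendy tells the truth" - this is TRUE because Wendy is a knight.
- Wendy (knight) says "Dave is a knight" - this is TRUE because Dave is a knight.
- Dave (knight) says "We are all the same type" - this is TRUE because Grace, Wendy, Dave, and Paul are knights.
- Paul (knight) says "Dave is a knight" - this is TRUE because Dave is a knight.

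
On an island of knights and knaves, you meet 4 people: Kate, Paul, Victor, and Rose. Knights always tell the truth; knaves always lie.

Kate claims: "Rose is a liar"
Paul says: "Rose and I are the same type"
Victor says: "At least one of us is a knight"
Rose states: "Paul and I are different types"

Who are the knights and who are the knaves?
Kate is a knave.
Paul is a knave.
Victor is a knight.
Rose is a knight.

Verification:
- Kate (knave) says "Rose is a liar" - this is FALSE (a lie) because Rose is a knight.
- Paul (knave) says "Rose and I are the same type" - this is FALSE (a lie) because Paul is a knave and Rose is a knight.
- Victor (knight) says "At least one of us is a knight" - this is TRUE because Victor and Rose are knights.
- Rose (knight) says "Paul and I are different types" - this is TRUE because Rose is a knight and Paul is a knave.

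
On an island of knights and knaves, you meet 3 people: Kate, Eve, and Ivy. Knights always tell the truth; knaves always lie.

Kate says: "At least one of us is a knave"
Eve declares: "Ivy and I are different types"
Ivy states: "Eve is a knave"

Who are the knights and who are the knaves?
Kate is a knight.
Eve is a knight.
Ivy is a knave.

Verification:
- Kate (knight) says "At least one of us is a knave" - this is TRUE because Ivy is a knave.
- Eve (knight) says "Ivy and I are different types" - this is TRUE because Eve is a knight and Ivy is a knave.
- Ivy (knave) says "Eve is a knave" - this is FALSE (a lie) because Eve is a knight.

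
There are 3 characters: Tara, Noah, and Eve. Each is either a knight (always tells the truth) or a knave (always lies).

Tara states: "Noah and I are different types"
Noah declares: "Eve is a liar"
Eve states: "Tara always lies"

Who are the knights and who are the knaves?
Tara is a knave.
Noah is a knave.
Eve is a knight.

Verification:
- Tara (knave) says "Noah and I are different types" - this is FALSE (a lie) because Tara is a knave and Noah is a knave.
- Noah (knave) says "Eve is a liar" - this is FALSE (a lie) because Eve is a knight.
- Eve (knight) says "Tara always lies" - this is TRUE because Tara is a knave.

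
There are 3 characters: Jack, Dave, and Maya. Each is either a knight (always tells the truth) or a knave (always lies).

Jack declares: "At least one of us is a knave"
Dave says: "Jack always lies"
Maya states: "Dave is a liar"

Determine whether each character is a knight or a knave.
Jack is a knight.
Dave is a knave.
Maya is a knight.

Verification:
- Jack (knight) says "At least one of us is a knave" - this is TRUE because Dave is a knave.
- Dave (knave) says "Jack always lies" - this is FALSE (a lie) because Jack is a knight.
- Maya (knight) says "Dave is a liar" - this is TRUE because Dave is a knave.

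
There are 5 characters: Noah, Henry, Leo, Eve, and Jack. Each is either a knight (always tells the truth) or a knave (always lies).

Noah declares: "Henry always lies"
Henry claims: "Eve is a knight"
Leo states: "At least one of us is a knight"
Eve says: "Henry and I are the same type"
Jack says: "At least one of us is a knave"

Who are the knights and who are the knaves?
Noah is a knave.
Henry is a knight.
Leo is a knight.
Eve is a knight.
Jack is a knight.

Verification:
- Noah (knave) says "Henry always lies" - this is FALSE (a lie) because Henry is a knight.
- Henry (knight) says "Eve is a knight" - this is TRUE because Eve is a knight.
- Leo (knight) says "At least one of us is a knight" - this is TRUE because Henry, Leo, Eve, and Jack are knights.
- Eve (knight) says "Henry and I are the same type" - this is TRUE because Eve is a knight and Henry is a knight.
- Jack (knight) says "At least one of us is a knave" - this is TRUE because Noah is a knave.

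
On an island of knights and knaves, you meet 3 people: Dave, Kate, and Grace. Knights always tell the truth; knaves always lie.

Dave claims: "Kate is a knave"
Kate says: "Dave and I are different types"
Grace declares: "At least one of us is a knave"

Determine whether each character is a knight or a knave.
Dave is a knave.
Kate is a knight.
Grace is a knight.

Verification:
- Dave (knave) says "Kate is a knave" - this is FALSE (a lie) because Kate is a knight.
- Kate (knight) says "Dave and I are different types" - this is TRUE because Kate is a knight and Dave is a knave.
- Grace (knight) says "At least one of us is a knave" - this is TRUE because Dave is a knave.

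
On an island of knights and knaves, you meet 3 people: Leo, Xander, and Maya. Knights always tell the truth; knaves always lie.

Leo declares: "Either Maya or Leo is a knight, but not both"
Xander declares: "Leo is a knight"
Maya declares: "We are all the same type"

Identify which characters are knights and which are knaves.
Leo is a knight.
Xander is a knight.
Maya is a knave.

Verification:
- Leo (knight) says "Either Maya or Leo is a knight, but not both" - this is TRUE because Maya is a knave and Leo is a knight.
- Xander (knight) says "Leo is a knight" - this is TRUE because Leo is a knight.
- Maya (knave) says "We are all the same type" - this is FALSE (a lie) because Leo and Xander are knights and Maya is a knave.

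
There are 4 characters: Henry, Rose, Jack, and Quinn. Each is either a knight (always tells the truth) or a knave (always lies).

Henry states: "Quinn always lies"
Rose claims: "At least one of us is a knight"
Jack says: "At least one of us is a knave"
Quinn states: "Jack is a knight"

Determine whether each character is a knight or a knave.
Henry is a knave.
Rose is a knight.
Jack is a knight.
Quinn is a knight.

Verification:
- Henry (knave) says "Quinn always lies" - this is FALSE (a lie) because Quinn is a knight.
- Rose (knight) says "At least one of us is a knight" - this is TRUE because Rose, Jack, and Quinn are knights.
- Jack (knight) says "At least one of us is a knave" - this is TRUE because Henry is a knave.
- Quinn (knight) says "Jack is a knight" - this is TRUE because Jack is a knight.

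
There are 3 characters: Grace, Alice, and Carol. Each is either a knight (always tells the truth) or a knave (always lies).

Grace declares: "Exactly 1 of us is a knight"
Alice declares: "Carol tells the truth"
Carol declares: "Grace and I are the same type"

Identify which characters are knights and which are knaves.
Grace is a knight.
Alice is a knave.
Carol is a knave.

Verification:
- Grace (knight) says "Exactly 1 of us is a knight" - this is TRUE because there are 1 knights.
- Alice (knave) says "Carol tells the truth" - this is FALSE (a lie) because Carol is a knave.
- Carol (knave) says "Grace and I are the same type" - this is FALSE (a lie) because Carol is a knave and Grace is a knight.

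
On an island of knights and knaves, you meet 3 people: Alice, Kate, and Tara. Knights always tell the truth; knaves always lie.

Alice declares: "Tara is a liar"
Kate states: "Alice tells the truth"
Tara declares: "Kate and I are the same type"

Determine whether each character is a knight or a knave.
Alice is a knight.
Kate is a knight.
Tara is a knave.

Verification:
- Alice (knight) says "Tara is a liar" - this is TRUE because Tara is a knave.
- Kate (knight) says "Alice tells the truth" - this is TRUE because Alice is a knight.
- Tara (knave) says "Kate and I are the same type" - this is FALSE (a lie) because Tara is a knave and Kate is a knight.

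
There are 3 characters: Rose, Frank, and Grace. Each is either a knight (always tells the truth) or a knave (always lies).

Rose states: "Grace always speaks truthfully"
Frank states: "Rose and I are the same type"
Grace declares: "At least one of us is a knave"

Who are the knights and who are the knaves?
Rose is a knight.
Frank is a knave.
Grace is a knight.

Verification:
- Rose (knight) says "Grace always speaks truthfully" - this is TRUE because Grace is a knight.
- Frank (knave) says "Rose and I are the same type" - this is FALSE (a lie) because Frank is a knave and Rose is a knight.
- Grace (knight) says "At least one of us is a knave" - this is TRUE because Frank is a knave.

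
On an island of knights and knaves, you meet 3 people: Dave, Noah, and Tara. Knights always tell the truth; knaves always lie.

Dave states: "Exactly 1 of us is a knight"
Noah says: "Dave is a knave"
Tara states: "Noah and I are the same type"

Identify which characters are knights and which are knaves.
Dave is a knave.
Noah is a knight.
Tara is a knight.

Verification:
- Dave (knave) says "Exactly 1 of us is a knight" - this is FALSE (a lie) because there are 2 knights.
- Noah (knight) says "Dave is a knave" - this is TRUE because Dave is a knave.
- Tara (knight) says "Noah and I are the same type" - this is TRUE because Tara is a knight and Noah is a knight.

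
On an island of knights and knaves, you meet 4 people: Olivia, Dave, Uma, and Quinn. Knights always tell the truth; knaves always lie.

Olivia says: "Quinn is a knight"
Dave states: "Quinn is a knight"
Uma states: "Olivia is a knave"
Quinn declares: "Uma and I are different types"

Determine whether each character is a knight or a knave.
Olivia is a knight.
Dave is a knight.
Uma is a knave.
Quinn is a knight.

Verification:
- Olivia (knight) says "Quinn is a knight" - this is TRUE because Quinn is a knight.
- Dave (knight) says "Quinn is a knight" - this is TRUE because Quinn is a knight.
- Uma (knave) says "Olivia is a knave" - this is FALSE (a lie) because Olivia is a knight.
- Quinn (knight) says "Uma and I are different types" - this is TRUE because Quinn is a knight and Uma is a knave.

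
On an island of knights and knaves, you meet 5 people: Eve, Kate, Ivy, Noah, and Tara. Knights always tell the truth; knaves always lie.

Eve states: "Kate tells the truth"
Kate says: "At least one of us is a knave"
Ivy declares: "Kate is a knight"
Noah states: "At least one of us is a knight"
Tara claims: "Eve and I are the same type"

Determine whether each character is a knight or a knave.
Eve is a knight.
Kate is a knight.
Ivy is a knight.
Noah is a knight.
Tara is a knave.

Verification:
- Eve (knight) says "Kate tells the truth" - this is TRUE because Kate is a knight.
- Kate (knight) says "At least one of us is a knave" - this is TRUE because Tara is a knave.
- Ivy (knight) says "Kate is a knight" - this is TRUE because Kate is a knight.
- Noah (knight) says "At least one of us is a knight" - this is TRUE because Eve, Kate, Ivy, and Noah are knights.
- Tara (knave) says "Eve and I are the same type" - this is FALSE (a lie) because Tara is a knave and Eve is a knight.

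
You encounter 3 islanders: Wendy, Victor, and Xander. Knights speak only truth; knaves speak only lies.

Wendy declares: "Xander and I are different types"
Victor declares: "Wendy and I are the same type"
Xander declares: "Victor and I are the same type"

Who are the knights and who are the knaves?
Wendy is a knight.
Victor is a knight.
Xander is a knave.

Verification:
- Wendy (knight) says "Xander and I are different types" - this is TRUE because Wendy is a knight and Xander is a knave.
- Victor (knight) says "Wendy and I are the same type" - this is TRUE because Victor is a knight and Wendy is a knight.
- Xander (knave) says "Victor and I are the same type" - this is FALSE (a lie) because Xander is a knave and Victor is a knight.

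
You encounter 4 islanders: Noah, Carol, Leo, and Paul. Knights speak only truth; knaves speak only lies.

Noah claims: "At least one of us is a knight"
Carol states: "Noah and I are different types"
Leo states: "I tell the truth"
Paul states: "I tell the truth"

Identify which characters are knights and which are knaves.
Noah is a knave.
Carol is a knave.
Leo is a knave.
Paul is a knave.

Verification:
- Noah (knave) says "At least one of us is a knight" - this is FALSE (a lie) because no one is a knight.
- Carol (knave) says "Noah and I are different types" - this is FALSE (a lie) because Carol is a knave and Noah is a knave.
- Leo (knave) says "I tell the truth" - this is FALSE (a lie) because Leo is a knave.
- Paul (knave) says "I tell the truth" - this is FALSE (a lie) because Paul is a knave.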